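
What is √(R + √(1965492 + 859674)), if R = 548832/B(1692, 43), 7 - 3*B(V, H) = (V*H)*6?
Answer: √(-718743252384 + 190557567841*√2825166)/436529 ≈ 40.952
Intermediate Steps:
B(V, H) = 7/3 - 2*H*V (B(V, H) = 7/3 - V*H*6/3 = 7/3 - H*V*6/3 = 7/3 - 2*H*V)
R = -1646496/436529 (R = 548832/(7/3 - 2*43*1692) = 548832/(7/3 - 145512) = 548832/(-436529/3) = 548832*(-3/436529) = -1646496/436529 ≈ -3.7718)
√(R + √(1965492 + 859674)) = √(-1646496/436529 + √(1965492 + 859674)) = √(-1646496/436529 + √2825166)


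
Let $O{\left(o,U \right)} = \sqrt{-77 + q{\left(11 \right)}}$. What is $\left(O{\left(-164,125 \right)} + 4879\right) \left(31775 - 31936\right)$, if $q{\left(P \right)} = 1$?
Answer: $-785519 - 322 i \sqrt{19} \approx -7.8552 \cdot 10^{5} - 1403.6 i$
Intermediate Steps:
$O{\left(o,U \right)} = 2 i \sqrt{19}$ ($O{\left(o,U \right)} = \sqrt{-77 + 1} = \sqrt{-76} = 2 i \sqrt{19}$)
$\left(O{\left(-164,125 \right)} + 4879\right) \left(31775 - 31936\right) = \left(2 i \sqrt{19} + 4879\right) \left(31775 - 31936\right) = \left(4879 + 2 i \sqrt{19}\right) \left(-161\right) = -785519 - 322 i \sqrt{19}$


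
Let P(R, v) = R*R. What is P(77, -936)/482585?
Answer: 5929/482585 ≈ 0.012286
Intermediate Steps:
P(R, v) = R²
P(77, -936)/482585 = 77²/482585 = 5929*(1/482585) = 5929/482585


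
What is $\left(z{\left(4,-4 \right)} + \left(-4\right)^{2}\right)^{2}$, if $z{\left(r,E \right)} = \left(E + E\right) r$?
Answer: $256$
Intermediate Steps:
$z{\left(r,E \right)} = 2 E r$
$\left(z{\left(4,-4 \right)} + \left(-4\right)^{2}\right)^{2} = \left(2 \left(-4\right) 4 + \left(-4\right)^{2}\right)^{2} = \left(-32 + 16\right)^{2} = \left(-16\right)^{2} = 256$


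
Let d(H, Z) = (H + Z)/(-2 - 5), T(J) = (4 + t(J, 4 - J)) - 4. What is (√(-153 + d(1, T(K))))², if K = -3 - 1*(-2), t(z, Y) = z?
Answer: -153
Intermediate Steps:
K = -1 (K = -3 + 2 = -1)
T(J) = J (T(J) = (4 + J) - 4 = J)
d(H, Z) = -H/7 - Z/7 (d(H, Z) = (H + Z)/(-7) = (H + Z)*(-⅐) = -H/7 - Z/7)
(√(-153 + d(1, T(K))))² = (√(-153 + (-⅐*1 - ⅐*(-1))))² = (√(-153 + (-⅐ + ⅐)))² = (√(-153 + 0))² = (√(-153))² = (3*I*√17)² = -153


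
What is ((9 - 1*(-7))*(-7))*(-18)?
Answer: 2016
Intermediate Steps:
((9 - 1*(-7))*(-7))*(-18) = ((9 + 7)*(-7))*(-18) = (16*(-7))*(-18) = -112*(-18) = 2016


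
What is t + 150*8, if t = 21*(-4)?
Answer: 1116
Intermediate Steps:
t = -84
t + 150*8 = -84 + 150*8 = -84 + 1200 = 1116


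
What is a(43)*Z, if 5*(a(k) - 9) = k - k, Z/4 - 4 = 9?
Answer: 468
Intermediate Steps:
Z = 52 (Z = 16 + 4*9 = 16 + 36 = 52)
a(k) = 9 (a(k) = 9 + (k - k)/5 = 9 + (⅕)*0 = 9 + 0 = 9)
a(43)*Z = 9*52 = 468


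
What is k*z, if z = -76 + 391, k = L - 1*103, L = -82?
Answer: -58275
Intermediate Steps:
k = -185 (k = -82 - 1*103 = -82 - 103 = -185)
z = 315
k*z = -185*315 = -58275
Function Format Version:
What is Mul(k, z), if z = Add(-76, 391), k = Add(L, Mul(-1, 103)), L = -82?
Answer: -58275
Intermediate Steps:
k = -185 (k = Add(-82, Mul(-1, 103)) = Add(-82, -103) = -185)
z = 315
Mul(k, z) = Mul(-185, 315) = -58275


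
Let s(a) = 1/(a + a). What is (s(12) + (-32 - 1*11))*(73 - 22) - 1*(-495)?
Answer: -13567/8 ≈ -1695.9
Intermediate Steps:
s(a) = 1/(2*a)
(s(12) + (-32 - 1*11))*(73 - 22) - 1*(-495) = ((1/2)/12 + (-32 - 1*11))*(73 - 22) - 1*(-495) = ((1/2)*(1/12) + (-32 - 11))*51 + 495 = (1/24 - 43)*51 + 495 = -1031/24*51 + 495 = -17527/8 + 495 = -13567/8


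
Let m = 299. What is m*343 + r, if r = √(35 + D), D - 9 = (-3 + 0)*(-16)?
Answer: 102557 + 2*√23 ≈ 1.0257e+5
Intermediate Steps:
D = 57 (D = 9 + (-3 + 0)*(-16) = 9 - 3*(-16) = 9 + 48 = 57)
r = 2*√23 (r = √(35 + 57) = √92 = 2*√23 ≈ 9.5917)
m*343 + r = 299*343 + 2*√23 = 102557 + 2*√23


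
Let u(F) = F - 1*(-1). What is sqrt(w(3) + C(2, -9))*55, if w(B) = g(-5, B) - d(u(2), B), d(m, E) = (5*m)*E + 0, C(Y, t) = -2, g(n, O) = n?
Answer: 110*I*sqrt(13) ≈ 396.61*I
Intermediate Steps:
u(F) = 1 + F (u(F) = F + 1 = 1 + F)
d(m, E) = 5*E*m (d(m, E) = 5*E*m + 0 = 5*E*m)
w(B) = -5 - 15*B (w(B) = -5 - 5*B*(1 + 2) = -5 - 5*B*3 = -5 - 15*B)
sqrt(w(3) + C(2, -9))*55 = sqrt((-5 - 15*3) - 2)*55 = sqrt((-5 - 45) - 2)*55 = sqrt(-50 - 2)*55 = sqrt(-52)*55 = (2*I*sqrt(13))*55 = 110*I*sqrt(13)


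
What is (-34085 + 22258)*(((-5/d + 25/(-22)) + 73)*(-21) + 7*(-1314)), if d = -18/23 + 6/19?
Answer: 96711543341/748 ≈ 1.2929e+8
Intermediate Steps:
d = -204/437 (d = -18*1/23 + 6*(1/19) = -18/23 + 6/19 = -204/437 ≈ -0.46682)
(-34085 + 22258)*(((-5/d + 25/(-22)) + 73)*(-21) + 7*(-1314)) = (-34085 + 22258)*(((-5/(-204/437) + 25/(-22)) + 73)*(-21) + 7*(-1314)) = -11827*(((-5*(-437/204) + 25*(-1/22)) + 73)*(-21) - 9198) = -11827*(((2185/204 - 25/22) + 73)*(-21) - 9198) = -11827*((21485/2244 + 73)*(-21) - 9198) = -11827*((185297/2244)*(-21) - 9198) = -11827*(-1297079/748 - 9198) = -11827*(-8177183/748) = 96711543341/748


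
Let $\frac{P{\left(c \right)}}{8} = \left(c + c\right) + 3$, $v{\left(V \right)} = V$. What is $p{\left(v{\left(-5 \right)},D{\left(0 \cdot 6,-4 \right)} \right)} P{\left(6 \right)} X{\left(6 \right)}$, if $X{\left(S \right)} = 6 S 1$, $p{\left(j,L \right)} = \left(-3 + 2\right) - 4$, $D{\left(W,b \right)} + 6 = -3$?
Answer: $-21600$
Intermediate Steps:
$D{\left(W,b \right)} = -9$ ($D{\left(W,b \right)} = -6 - 3 = -9$)
$P{\left(c \right)} = 24 + 16 c$ ($P{\left(c \right)} = 8 \left(\left(c + c\right) + 3\right) = 8 \left(2 c + 3\right) = 8 \left(3 + 2 c\right) = 24 + 16 c$)
$p{\left(j,L \right)} = -5$ ($p{\left(j,L \right)} = -1 - 4 = -5$)
$X{\left(S \right)} = 6 S$
$p{\left(v{\left(-5 \right)},D{\left(0 \cdot 6,-4 \right)} \right)} P{\left(6 \right)} X{\left(6 \right)} = - 5 \left(24 + 16 \cdot 6\right) 6 \cdot 6 = - 5 \left(24 + 96\right) 36 = \left(-5\right) 120 \cdot 36 = \left(-600\right) 36 = -21600$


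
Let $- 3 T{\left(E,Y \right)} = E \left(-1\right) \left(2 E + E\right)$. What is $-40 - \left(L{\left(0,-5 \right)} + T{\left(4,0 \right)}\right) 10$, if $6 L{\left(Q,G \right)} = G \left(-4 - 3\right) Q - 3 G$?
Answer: $-225$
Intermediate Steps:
$L{\left(Q,G \right)} = - \frac{G}{2} - \frac{7 G Q}{6}$ ($L{\left(Q,G \right)} = \frac{G \left(-4 - 3\right) Q - 3 G}{6} = \frac{G \left(-7\right) Q - 3 G}{6} = \frac{- 7 G Q - 3 G}{6} = \frac{- 3 G - 7 G Q}{6} = - \frac{G}{2} - \frac{7 G Q}{6}$)
$T{\left(E,Y \right)} = E^{2}$ ($T{\left(E,Y \right)} = - \frac{E \left(-1\right) \left(2 E + E\right)}{3} = - \frac{- E 3 E}{3} = - \frac{\left(-3\right) E^{2}}{3} = E^{2}$)
$-40 - \left(L{\left(0,-5 \right)} + T{\left(4,0 \right)}\right) 10 = -40 - \left(\left(- \frac{1}{6}\right) \left(-5\right) \left(3 + 7 \cdot 0\right) + 4^{2}\right) 10 = -40 - \left(\left(- \frac{1}{6}\right) \left(-5\right) \left(3 + 0\right) + 16\right) 10 = -40 - \left(\left(- \frac{1}{6}\right) \left(-5\right) 3 + 16\right) 10 = -40 - \left(\frac{5}{2} + 16\right) 10 = -40 - \frac{37}{2} \cdot 10 = -40 - 185 = -225$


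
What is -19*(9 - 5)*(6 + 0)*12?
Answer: -5472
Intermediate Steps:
-19*(9 - 5)*(6 + 0)*12 = -76*6*12 = -19*24*12 = -456*12 = -5472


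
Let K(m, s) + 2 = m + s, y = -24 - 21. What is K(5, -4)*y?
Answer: 45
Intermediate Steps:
y = -45
K(m, s) = -2 + m + s (K(m, s) = -2 + (m + s) = -2 + m + s)
K(5, -4)*y = (-2 + 5 - 4)*(-45) = -1*(-45) = 45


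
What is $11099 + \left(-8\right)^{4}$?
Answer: $15195$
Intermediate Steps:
$11099 + \left(-8\right)^{4} = 11099 + 4096 = 15195$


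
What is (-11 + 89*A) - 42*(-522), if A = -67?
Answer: 15950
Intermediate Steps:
(-11 + 89*A) - 42*(-522) = (-11 + 89*(-67)) - 42*(-522) = (-11 - 5963) - 1*(-21924) = -5974 + 21924 = 15950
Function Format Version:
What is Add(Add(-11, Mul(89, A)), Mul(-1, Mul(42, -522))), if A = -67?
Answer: 15950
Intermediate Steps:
Add(Add(-11, Mul(89, A)), Mul(-1, Mul(42, -522))) = Add(Add(-11, Mul(89, -67)), Mul(-1, Mul(42, -522))) = Add(Add(-11, -5963), Mul(-1, -21924)) = Add(-5974, 21924) = 15950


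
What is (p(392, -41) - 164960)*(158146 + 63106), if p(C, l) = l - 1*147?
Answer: -36539325296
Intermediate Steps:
p(C, l) = -147 + l (p(C, l) = l - 147 = -147 + l)
(p(392, -41) - 164960)*(158146 + 63106) = ((-147 - 41) - 164960)*(158146 + 63106) = (-188 - 164960)*221252 = -165148*221252 = -36539325296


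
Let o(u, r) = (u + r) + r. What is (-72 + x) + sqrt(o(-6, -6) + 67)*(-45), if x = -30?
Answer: -417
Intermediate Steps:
o(u, r) = u + 2*r (o(u, r) = (r + u) + r = u + 2*r)
(-72 + x) + sqrt(o(-6, -6) + 67)*(-45) = (-72 - 30) + sqrt((-6 + 2*(-6)) + 67)*(-45) = -102 + sqrt((-6 - 12) + 67)*(-45) = -102 + sqrt(-18 + 67)*(-45) = -102 + sqrt(49)*(-45) = -102 + 7*(-45) = -102 - 315 = -417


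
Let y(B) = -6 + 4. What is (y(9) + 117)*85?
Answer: 9775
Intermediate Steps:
y(B) = -2
(y(9) + 117)*85 = (-2 + 117)*85 = 115*85 = 9775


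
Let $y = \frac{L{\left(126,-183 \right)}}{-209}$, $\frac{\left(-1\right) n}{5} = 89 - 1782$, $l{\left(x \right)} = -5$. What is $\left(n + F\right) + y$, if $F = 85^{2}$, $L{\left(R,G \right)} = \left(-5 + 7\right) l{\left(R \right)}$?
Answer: $\frac{3279220}{209} \approx 15690.0$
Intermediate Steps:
$n = 8465$ ($n = - 5 \left(89 - 1782\right) = \left(-5\right) \left(-1693\right) = 8465$)
$L{\left(R,G \right)} = -10$ ($L{\left(R,G \right)} = \left(-5 + 7\right) \left(-5\right) = 2 \left(-5\right) = -10$)
$F = 7225$
$y = \frac{10}{209}$ ($y = - \frac{10}{-209} = \left(-10\right) \left(- \frac{1}{209}\right) = \frac{10}{209} \approx 0.047847$)
$\left(n + F\right) + y = \left(8465 + 7225\right) + \frac{10}{209} = 15690 + \frac{10}{209} = \frac{3279220}{209}$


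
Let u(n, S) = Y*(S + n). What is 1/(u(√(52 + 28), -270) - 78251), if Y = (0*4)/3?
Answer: -1/78251 ≈ -1.2779e-5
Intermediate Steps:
Y = 0 (Y = 0*(⅓) = 0)
u(n, S) = 0 (u(n, S) = 0*(S + n) = 0)
1/(u(√(52 + 28), -270) - 78251) = 1/(0 - 78251) = 1/(-78251) = -1/78251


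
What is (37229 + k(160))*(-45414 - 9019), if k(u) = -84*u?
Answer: -1294906637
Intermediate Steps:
(37229 + k(160))*(-45414 - 9019) = (37229 - 84*160)*(-45414 - 9019) = (37229 - 13440)*(-54433) = 23789*(-54433) = -1294906637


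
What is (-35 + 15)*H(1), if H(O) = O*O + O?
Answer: -40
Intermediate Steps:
H(O) = O + O² (H(O) = O² + O = O + O²)
(-35 + 15)*H(1) = (-35 + 15)*(1*(1 + 1)) = -20*2 = -40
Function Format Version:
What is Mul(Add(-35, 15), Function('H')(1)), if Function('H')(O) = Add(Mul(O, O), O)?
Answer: -40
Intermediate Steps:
Function('H')(O) = Add(O, Pow(O, 2)) (Function('H')(O) = Add(Pow(O, 2), O) = Add(O, Pow(O, 2)))
Mul(Add(-35, 15), Function('H')(1)) = Mul(Add(-35, 15), Mul(1, Add(1, 1))) = Mul(-20, Mul(1, 2)) = Mul(-20, 2) = -40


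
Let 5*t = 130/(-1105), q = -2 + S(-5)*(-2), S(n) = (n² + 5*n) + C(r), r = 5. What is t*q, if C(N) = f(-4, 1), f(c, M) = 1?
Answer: 8/85 ≈ 0.094118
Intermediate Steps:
C(N) = 1
S(n) = 1 + n² + 5*n (S(n) = (n² + 5*n) + 1 = 1 + n² + 5*n)
q = -4 (q = -2 + (1 + (-5)² + 5*(-5))*(-2) = -2 + (1 + 25 - 25)*(-2) = -2 + 1*(-2) = -2 - 2 = -4)
t = -2/85 (t = (130/(-1105))/5 = (130*(-1/1105))/5 = (⅕)*(-2/17) = -2/85 ≈ -0.023529)
t*q = -2/85*(-4) = 8/85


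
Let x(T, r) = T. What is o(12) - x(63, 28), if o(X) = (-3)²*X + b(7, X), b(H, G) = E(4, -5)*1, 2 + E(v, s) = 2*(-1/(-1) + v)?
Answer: 53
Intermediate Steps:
E(v, s) = 2*v (E(v, s) = -2 + 2*(-1/(-1) + v) = -2 + 2*(-1*(-1) + v) = -2 + 2*(1 + v) = -2 + (2 + 2*v) = 2*v)
b(H, G) = 8 (b(H, G) = (2*4)*1 = 8*1 = 8)
o(X) = 8 + 9*X (o(X) = (-3)²*X + 8 = 9*X + 8 = 8 + 9*X)
o(12) - x(63, 28) = (8 + 9*12) - 1*63 = (8 + 108) - 63 = 116 - 63 = 53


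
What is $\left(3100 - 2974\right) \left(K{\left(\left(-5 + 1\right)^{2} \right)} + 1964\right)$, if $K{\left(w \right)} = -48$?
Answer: $241416$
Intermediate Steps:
$\left(3100 - 2974\right) \left(K{\left(\left(-5 + 1\right)^{2} \right)} + 1964\right) = \left(3100 - 2974\right) \left(-48 + 1964\right) = 126 \cdot 1916 = 241416$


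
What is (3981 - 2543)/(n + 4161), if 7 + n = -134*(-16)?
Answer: 719/3149 ≈ 0.22833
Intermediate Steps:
n = 2137 (n = -7 - 134*(-16) = -7 + 2144 = 2137)
(3981 - 2543)/(n + 4161) = (3981 - 2543)/(2137 + 4161) = 1438/6298 = 1438*(1/6298) = 719/3149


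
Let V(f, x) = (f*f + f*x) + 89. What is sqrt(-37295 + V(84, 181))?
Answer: I*sqrt(14946) ≈ 122.25*I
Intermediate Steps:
V(f, x) = 89 + f**2 + f*x (V(f, x) = (f**2 + f*x) + 89 = 89 + f**2 + f*x)
sqrt(-37295 + V(84, 181)) = sqrt(-37295 + (89 + 84**2 + 84*181)) = sqrt(-37295 + (89 + 7056 + 15204)) = sqrt(-37295 + 22349) = sqrt(-14946) = I*sqrt(14946)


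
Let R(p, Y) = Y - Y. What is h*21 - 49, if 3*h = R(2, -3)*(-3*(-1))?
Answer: -49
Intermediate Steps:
R(p, Y) = 0
h = 0 (h = (0*(-3*(-1)))/3 = (0*3)/3 = (⅓)*0 = 0)
h*21 - 49 = 0*21 - 49 = 0 - 49 = -49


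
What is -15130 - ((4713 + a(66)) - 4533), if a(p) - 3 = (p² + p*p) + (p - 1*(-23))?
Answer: -24114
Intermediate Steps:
a(p) = 26 + p + 2*p² (a(p) = 3 + ((p² + p*p) + (p - 1*(-23))) = 3 + ((p² + p²) + (p + 23)) = 3 + (2*p² + (23 + p)) = 3 + (23 + p + 2*p²) = 26 + p + 2*p²)
-15130 - ((4713 + a(66)) - 4533) = -15130 - ((4713 + (26 + 66 + 2*66²)) - 4533) = -15130 - ((4713 + (26 + 66 + 2*4356)) - 4533) = -15130 - ((4713 + (26 + 66 + 8712)) - 4533) = -15130 - ((4713 + 8804) - 4533) = -15130 - (13517 - 4533) = -15130 - 1*8984 = -15130 - 8984 = -24114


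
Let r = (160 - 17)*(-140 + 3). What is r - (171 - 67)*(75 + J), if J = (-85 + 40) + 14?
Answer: -24167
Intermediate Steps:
J = -31 (J = -45 + 14 = -31)
r = -19591 (r = 143*(-137) = -19591)
r - (171 - 67)*(75 + J) = -19591 - (171 - 67)*(75 - 31) = -19591 - 104*44 = -19591 - 1*4576 = -19591 - 4576 = -24167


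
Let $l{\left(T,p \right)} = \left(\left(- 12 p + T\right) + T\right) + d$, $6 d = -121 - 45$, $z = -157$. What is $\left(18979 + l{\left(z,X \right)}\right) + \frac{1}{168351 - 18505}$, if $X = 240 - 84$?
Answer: $\frac{7536654419}{449538} \approx 16765.0$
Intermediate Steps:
$X = 156$
$d = - \frac{83}{3}$ ($d = \frac{-121 - 45}{6} = \frac{1}{6} \left(-166\right) = - \frac{83}{3} \approx -27.667$)
$l{\left(T,p \right)} = - \frac{83}{3} - 12 p + 2 T$ ($l{\left(T,p \right)} = \left(\left(- 12 p + T\right) + T\right) - \frac{83}{3} = \left(\left(T - 12 p\right) + T\right) - \frac{83}{3} = \left(- 12 p + 2 T\right) - \frac{83}{3} = - \frac{83}{3} - 12 p + 2 T$)
$\left(18979 + l{\left(z,X \right)}\right) + \frac{1}{168351 - 18505} = \left(18979 - \frac{6641}{3}\right) + \frac{1}{168351 - 18505} = \left(18979 - \frac{6641}{3}\right) + \frac{1}{149846} = \frac{50296}{3} + \frac{1}{149846} = \frac{7536654419}{449538}$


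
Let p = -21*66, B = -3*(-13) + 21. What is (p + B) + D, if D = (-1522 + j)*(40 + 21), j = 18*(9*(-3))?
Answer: -123814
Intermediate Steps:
j = -486 (j = 18*(-27) = -486)
B = 60 (B = 39 + 21 = 60)
p = -1386
D = -122488 (D = (-1522 - 486)*(40 + 21) = -2008*61 = -122488)
(p + B) + D = (-1386 + 60) - 122488 = -1326 - 122488 = -123814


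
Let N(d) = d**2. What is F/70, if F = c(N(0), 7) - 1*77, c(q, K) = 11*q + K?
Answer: -1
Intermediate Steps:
c(q, K) = K + 11*q
F = -70 (F = (7 + 11*0**2) - 1*77 = (7 + 11*0) - 77 = (7 + 0) - 77 = 7 - 77 = -70)
F/70 = -70/70 = (1/70)*(-70) = -1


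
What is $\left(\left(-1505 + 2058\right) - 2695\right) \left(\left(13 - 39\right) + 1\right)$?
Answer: $53550$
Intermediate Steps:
$\left(\left(-1505 + 2058\right) - 2695\right) \left(\left(13 - 39\right) + 1\right) = \left(553 - 2695\right) \left(-26 + 1\right) = \left(-2142\right) \left(-25\right) = 53550$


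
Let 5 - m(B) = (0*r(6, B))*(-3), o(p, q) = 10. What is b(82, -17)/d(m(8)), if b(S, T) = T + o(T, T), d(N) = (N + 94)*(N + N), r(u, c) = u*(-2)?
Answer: -7/990 ≈ -0.0070707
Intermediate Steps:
r(u, c) = -2*u
m(B) = 5 (m(B) = 5 - 0*(-2*6)*(-3) = 5 - 0*(-12)*(-3) = 5 - 0*(-3) = 5 - 1*0 = 5 + 0 = 5)
d(N) = 2*N*(94 + N) (d(N) = (94 + N)*(2*N) = 2*N*(94 + N))
b(S, T) = 10 + T (b(S, T) = T + 10 = 10 + T)
b(82, -17)/d(m(8)) = (10 - 17)/((2*5*(94 + 5))) = -7/(2*5*99) = -7/990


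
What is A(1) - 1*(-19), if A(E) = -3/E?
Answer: 16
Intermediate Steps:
A(1) - 1*(-19) = -3/1 - 1*(-19) = -3*1 + 19 = -3 + 19 = 16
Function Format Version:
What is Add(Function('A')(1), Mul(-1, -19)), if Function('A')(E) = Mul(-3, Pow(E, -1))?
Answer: 16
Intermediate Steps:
Add(Function('A')(1), Mul(-1, -19)) = Add(Mul(-3, Pow(1, -1)), Mul(-1, -19)) = Add(Mul(-3, 1), 19) = Add(-3, 19) = 16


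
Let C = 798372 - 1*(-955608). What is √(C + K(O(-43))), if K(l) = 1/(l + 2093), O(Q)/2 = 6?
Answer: 7*√158610800645/2105 ≈ 1324.4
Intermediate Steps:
O(Q) = 12 (O(Q) = 2*6 = 12)
K(l) = 1/(2093 + l)
C = 1753980 (C = 798372 + 955608 = 1753980)
√(C + K(O(-43))) = √(1753980 + 1/(2093 + 12)) = √(1753980 + 1/2105) = √(3692127901/2105) = 7*√158610800645/2105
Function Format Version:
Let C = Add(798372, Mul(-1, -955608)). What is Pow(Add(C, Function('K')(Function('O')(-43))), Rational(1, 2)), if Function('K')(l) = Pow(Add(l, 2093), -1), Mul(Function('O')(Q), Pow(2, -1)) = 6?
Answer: Mul(Rational(7, 2105), Pow(158610800645, Rational(1, 2))) ≈ 1324.4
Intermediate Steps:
Function('O')(Q) = 12 (Function('O')(Q) = Mul(2, 6) = 12)
Function('K')(l) = Pow(Add(2093, l), -1)
C = 1753980 (C = Add(798372, 955608) = 1753980)
Pow(Add(C, Function('K')(Function('O')(-43))), Rational(1, 2)) = Pow(Add(1753980, Pow(Add(2093, 12), -1)), Rational(1, 2)) = Pow(Add(1753980, Pow(2105, -1)), Rational(1, 2)) = Pow(Add(1753980, Rational(1, 2105)), Rational(1, 2)) = Pow(Rational(3692127901, 2105), Rational(1, 2)) = Mul(Rational(7, 2105), Pow(158610800645, Rational(1, 2)))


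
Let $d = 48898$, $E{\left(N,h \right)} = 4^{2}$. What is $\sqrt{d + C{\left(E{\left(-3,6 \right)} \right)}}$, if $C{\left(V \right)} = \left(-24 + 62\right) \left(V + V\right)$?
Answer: $\sqrt{50114} \approx 223.86$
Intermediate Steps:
$E{\left(N,h \right)} = 16$
$C{\left(V \right)} = 76 V$ ($C{\left(V \right)} = 38 \cdot 2 V = 76 V$)
$\sqrt{d + C{\left(E{\left(-3,6 \right)} \right)}} = \sqrt{48898 + 76 \cdot 16} = \sqrt{48898 + 1216} = \sqrt{50114}$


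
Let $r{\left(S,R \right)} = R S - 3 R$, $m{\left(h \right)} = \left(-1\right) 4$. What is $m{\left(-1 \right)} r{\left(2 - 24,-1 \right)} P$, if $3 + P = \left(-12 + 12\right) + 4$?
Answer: $-100$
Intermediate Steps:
$m{\left(h \right)} = -4$
$P = 1$ ($P = -3 + \left(\left(-12 + 12\right) + 4\right) = -3 + \left(0 + 4\right) = -3 + 4 = 1$)
$r{\left(S,R \right)} = - 3 R + R S$
$m{\left(-1 \right)} r{\left(2 - 24,-1 \right)} P = - 4 \left(- (-3 + \left(2 - 24\right))\right) 1 = - 4 \left(- (-3 - 22)\right) 1 = - 4 \left(\left(-1\right) \left(-25\right)\right) 1 = \left(-4\right) 25 \cdot 1 = \left(-100\right) 1 = -100$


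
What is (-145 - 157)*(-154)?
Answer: 46508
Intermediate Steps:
(-145 - 157)*(-154) = -302*(-154) = 46508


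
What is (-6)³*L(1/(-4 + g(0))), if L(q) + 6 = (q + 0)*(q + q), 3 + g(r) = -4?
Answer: 156384/121 ≈ 1292.4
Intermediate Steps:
g(r) = -7 (g(r) = -3 - 4 = -7)
L(q) = -6 + 2*q² (L(q) = -6 + (q + 0)*(q + q) = -6 + q*(2*q) = -6 + 2*q²)
(-6)³*L(1/(-4 + g(0))) = (-6)³*(-6 + 2*(1/(-4 - 7))²) = -216*(-6 + 2*(1/(-11))²) = -216*(-6 + 2*(-1/11)²) = -216*(-6 + 2*(1/121)) = -216*(-6 + 2/121) = -216*(-724/121) = 156384/121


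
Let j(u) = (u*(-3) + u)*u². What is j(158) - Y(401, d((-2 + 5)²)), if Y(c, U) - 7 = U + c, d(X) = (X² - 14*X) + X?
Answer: -7888996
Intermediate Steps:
d(X) = X² - 13*X
j(u) = -2*u³ (j(u) = (-3*u + u)*u² = (-2*u)*u² = -2*u³)
Y(c, U) = 7 + U + c (Y(c, U) = 7 + (U + c) = 7 + U + c)
j(158) - Y(401, d((-2 + 5)²)) = -2*158³ - (7 + (-2 + 5)²*(-13 + (-2 + 5)²) + 401) = -2*3944312 - (7 + 3²*(-13 + 3²) + 401) = -7888624 - (7 + 9*(-13 + 9) + 401) = -7888624 - (7 + 9*(-4) + 401) = -7888624 - (7 - 36 + 401) = -7888624 - 1*372 = -7888624 - 372 = -7888996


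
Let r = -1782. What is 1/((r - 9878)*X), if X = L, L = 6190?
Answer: -1/72175400 ≈ -1.3855e-8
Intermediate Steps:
X = 6190
1/((r - 9878)*X) = 1/(-1782 - 9878*6190) = (1/6190)/(-11660) = -1/11660*1/6190 = -1/72175400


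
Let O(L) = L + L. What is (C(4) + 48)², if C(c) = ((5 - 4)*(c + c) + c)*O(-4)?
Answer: 2304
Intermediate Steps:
O(L) = 2*L
C(c) = -24*c (C(c) = ((5 - 4)*(c + c) + c)*(2*(-4)) = (1*(2*c) + c)*(-8) = (2*c + c)*(-8) = (3*c)*(-8) = -24*c)
(C(4) + 48)² = (-24*4 + 48)² = (-96 + 48)² = (-48)² = 2304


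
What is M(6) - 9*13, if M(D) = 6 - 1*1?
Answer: -112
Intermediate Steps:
M(D) = 5 (M(D) = 6 - 1 = 5)
M(6) - 9*13 = 5 - 9*13 = 5 - 117 = -112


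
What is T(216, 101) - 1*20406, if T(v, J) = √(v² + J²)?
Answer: -20406 + √56857 ≈ -20168.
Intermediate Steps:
T(v, J) = √(J² + v²)
T(216, 101) - 1*20406 = √(101² + 216²) - 1*20406 = √(10201 + 46656) - 20406 = √56857 - 20406 = -20406 + √56857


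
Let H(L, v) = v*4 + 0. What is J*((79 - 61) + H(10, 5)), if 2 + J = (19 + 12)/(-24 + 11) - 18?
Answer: -11058/13 ≈ -850.62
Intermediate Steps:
H(L, v) = 4*v (H(L, v) = 4*v + 0 = 4*v)
J = -291/13 (J = -2 + ((19 + 12)/(-24 + 11) - 18) = -2 + (31/(-13) - 18) = -2 + (31*(-1/13) - 18) = -2 + (-31/13 - 18) = -2 - 265/13 = -291/13 ≈ -22.385)
J*((79 - 61) + H(10, 5)) = -291*((79 - 61) + 4*5)/13 = -291*(18 + 20)/13 = -291/13*38 = -11058/13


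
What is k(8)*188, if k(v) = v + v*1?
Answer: 3008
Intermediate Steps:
k(v) = 2*v (k(v) = v + v = 2*v)
k(8)*188 = (2*8)*188 = 16*188 = 3008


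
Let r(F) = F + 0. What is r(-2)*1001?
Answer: -2002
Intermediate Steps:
r(F) = F
r(-2)*1001 = -2*1001 = -2002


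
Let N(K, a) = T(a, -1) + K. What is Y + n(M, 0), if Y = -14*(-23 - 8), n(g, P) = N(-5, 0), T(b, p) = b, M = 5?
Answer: 429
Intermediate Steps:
N(K, a) = K + a (N(K, a) = a + K = K + a)
n(g, P) = -5 (n(g, P) = -5 + 0 = -5)
Y = 434 (Y = -14*(-31) = 434)
Y + n(M, 0) = 434 - 5 = 429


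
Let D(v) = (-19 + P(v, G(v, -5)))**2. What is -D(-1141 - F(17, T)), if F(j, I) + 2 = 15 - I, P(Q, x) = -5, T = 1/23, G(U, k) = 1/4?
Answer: -576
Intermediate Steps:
G(U, k) = 1/4
T = 1/23 ≈ 0.043478
F(j, I) = 13 - I (F(j, I) = -2 + (15 - I) = 13 - I)
D(v) = 576 (D(v) = (-19 - 5)**2 = (-24)**2 = 576)
-D(-1141 - F(17, T)) = -1*576 = -576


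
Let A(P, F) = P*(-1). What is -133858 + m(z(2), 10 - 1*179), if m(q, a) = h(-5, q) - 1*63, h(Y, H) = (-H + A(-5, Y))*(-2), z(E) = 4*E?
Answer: -133915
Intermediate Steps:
A(P, F) = -P
h(Y, H) = -10 + 2*H (h(Y, H) = (-H - 1*(-5))*(-2) = (-H + 5)*(-2) = (5 - H)*(-2) = -10 + 2*H)
m(q, a) = -73 + 2*q (m(q, a) = (-10 + 2*q) - 1*63 = (-10 + 2*q) - 63 = -73 + 2*q)
-133858 + m(z(2), 10 - 1*179) = -133858 + (-73 + 2*(4*2)) = -133858 + (-73 + 2*8) = -133858 + (-73 + 16) = -133858 - 57 = -133915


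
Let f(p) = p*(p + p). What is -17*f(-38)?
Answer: -49096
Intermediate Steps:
f(p) = 2*p² (f(p) = p*(2*p) = 2*p²)
-17*f(-38) = -34*(-38)² = -34*1444 = -17*2888 = -49096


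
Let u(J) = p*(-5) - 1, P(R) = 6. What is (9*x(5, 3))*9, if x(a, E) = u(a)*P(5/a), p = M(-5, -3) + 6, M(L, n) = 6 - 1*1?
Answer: -27216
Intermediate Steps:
M(L, n) = 5 (M(L, n) = 6 - 1 = 5)
p = 11 (p = 5 + 6 = 11)
u(J) = -56 (u(J) = 11*(-5) - 1 = -55 - 1 = -56)
x(a, E) = -336 (x(a, E) = -56*6 = -336)
(9*x(5, 3))*9 = (9*(-336))*9 = -3024*9 = -27216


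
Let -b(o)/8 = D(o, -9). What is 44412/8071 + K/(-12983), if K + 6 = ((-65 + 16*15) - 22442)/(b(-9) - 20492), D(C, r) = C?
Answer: 11775001480283/2139725893060 ≈ 5.5030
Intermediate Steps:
b(o) = -8*o
K = -100253/20420 (K = -6 + ((-65 + 16*15) - 22442)/(-8*(-9) - 20492) = -6 + ((-65 + 240) - 22442)/(72 - 20492) = -6 + (175 - 22442)/(-20420) = -6 - 22267*(-1/20420) = -6 + 22267/20420 = -100253/20420 ≈ -4.9095)
44412/8071 + K/(-12983) = 44412/8071 - 100253/20420/(-12983) = 44412*(1/8071) - 100253/20420*(-1/12983) = 44412/8071 + 100253/265112860 = 11775001480283/2139725893060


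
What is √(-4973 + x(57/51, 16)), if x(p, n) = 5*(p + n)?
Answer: I*√1412462/17 ≈ 69.91*I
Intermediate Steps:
x(p, n) = 5*n + 5*p (x(p, n) = 5*(n + p) = 5*n + 5*p)
√(-4973 + x(57/51, 16)) = √(-4973 + (5*16 + 5*(57/51))) = √(-4973 + (80 + 5*(57*(1/51)))) = √(-4973 + (80 + 5*(19/17))) = √(-4973 + (80 + 95/17)) = √(-4973 + 1455/17) = √(-83086/17) = I*√1412462/17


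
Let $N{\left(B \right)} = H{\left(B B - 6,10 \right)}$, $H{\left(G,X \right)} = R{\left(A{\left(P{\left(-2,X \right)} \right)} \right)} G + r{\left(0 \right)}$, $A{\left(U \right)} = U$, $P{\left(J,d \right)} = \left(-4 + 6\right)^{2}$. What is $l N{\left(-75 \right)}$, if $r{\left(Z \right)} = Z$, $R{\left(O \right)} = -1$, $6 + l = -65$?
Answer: $398949$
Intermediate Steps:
$P{\left(J,d \right)} = 4$ ($P{\left(J,d \right)} = 2^{2} = 4$)
$l = -71$ ($l = -6 - 65 = -71$)
$H{\left(G,X \right)} = - G$ ($H{\left(G,X \right)} = - G + 0 = - G$)
$N{\left(B \right)} = 6 - B^{2}$ ($N{\left(B \right)} = - (B B - 6) = - (B^{2} - 6) = - (-6 + B^{2}) = 6 - B^{2}$)
$l N{\left(-75 \right)} = - 71 \left(6 - \left(-75\right)^{2}\right) = - 71 \left(6 - 5625\right) = \left(-71\right) \left(-5619\right) = 398949$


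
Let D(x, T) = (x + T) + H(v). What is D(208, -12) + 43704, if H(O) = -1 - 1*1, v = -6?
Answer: 43898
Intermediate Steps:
H(O) = -2 (H(O) = -1 - 1 = -2)
D(x, T) = -2 + T + x (D(x, T) = (x + T) - 2 = (T + x) - 2 = -2 + T + x)
D(208, -12) + 43704 = (-2 - 12 + 208) + 43704 = 194 + 43704 = 43898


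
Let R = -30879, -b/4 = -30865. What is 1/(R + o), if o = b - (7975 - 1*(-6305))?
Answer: 1/78301 ≈ 1.2771e-5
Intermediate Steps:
b = 123460 (b = -4*(-30865) = 123460)
o = 109180 (o = 123460 - (7975 - 1*(-6305)) = 123460 - (7975 + 6305) = 123460 - 1*14280 = 123460 - 14280 = 109180)
1/(R + o) = 1/(-30879 + 109180) = 1/78301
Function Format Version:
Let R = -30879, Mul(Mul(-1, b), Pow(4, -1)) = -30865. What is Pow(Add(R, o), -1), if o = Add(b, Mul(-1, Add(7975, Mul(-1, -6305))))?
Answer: Rational(1, 78301) ≈ 1.2771e-5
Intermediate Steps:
b = 123460 (b = Mul(-4, -30865) = 123460)
o = 109180 (o = Add(123460, Mul(-1, Add(7975, Mul(-1, -6305)))) = Add(123460, Mul(-1, Add(7975, 6305))) = Add(123460, Mul(-1, 14280)) = Add(123460, -14280) = 109180)
Pow(Add(R, o), -1) = Pow(Add(-30879, 109180), -1) = Pow(78301, -1) = Rational(1, 78301)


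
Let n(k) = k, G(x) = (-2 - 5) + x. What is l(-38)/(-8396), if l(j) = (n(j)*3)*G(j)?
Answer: -2565/4198 ≈ -0.61100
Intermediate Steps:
G(x) = -7 + x
l(j) = 3*j*(-7 + j) (l(j) = (j*3)*(-7 + j) = (3*j)*(-7 + j) = 3*j*(-7 + j))
l(-38)/(-8396) = (3*(-38)*(-7 - 38))/(-8396) = (3*(-38)*(-45))*(-1/8396) = 5130*(-1/8396) = -2565/4198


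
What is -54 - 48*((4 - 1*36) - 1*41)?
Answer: 3450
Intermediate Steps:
-54 - 48*((4 - 1*36) - 1*41) = -54 - 48*((4 - 36) - 41) = -54 - 48*(-32 - 41) = -54 - 48*(-73) = -54 + 3504 = 3450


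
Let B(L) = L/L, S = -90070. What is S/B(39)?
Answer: -90070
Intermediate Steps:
B(L) = 1
S/B(39) = -90070/1 = -90070*1 = -90070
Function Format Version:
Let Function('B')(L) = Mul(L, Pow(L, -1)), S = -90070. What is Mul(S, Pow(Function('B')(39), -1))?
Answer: -90070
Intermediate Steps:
Function('B')(L) = 1
Mul(S, Pow(Function('B')(39), -1)) = Mul(-90070, Pow(1, -1)) = Mul(-90070, 1) = -90070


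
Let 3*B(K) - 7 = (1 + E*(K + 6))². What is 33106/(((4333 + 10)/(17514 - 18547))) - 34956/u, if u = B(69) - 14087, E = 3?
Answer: -151077295540/19156973 ≈ -7886.3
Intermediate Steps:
B(K) = 7/3 + (19 + 3*K)²/3 (B(K) = 7/3 + (1 + 3*(K + 6))²/3 = 7/3 + (1 + 3*(6 + K))²/3 = 7/3 + (1 + (18 + 3*K))²/3 = 7/3 + (19 + 3*K)²/3)
u = 8822/3 (u = (7/3 + (19 + 3*69)²/3) - 14087 = (7/3 + (19 + 207)²/3) - 14087 = (7/3 + (⅓)*226²) - 14087 = (7/3 + (⅓)*51076) - 14087 = (7/3 + 51076/3) - 14087 = 51083/3 - 14087 = 8822/3 ≈ 2940.7)
33106/(((4333 + 10)/(17514 - 18547))) - 34956/u = 33106/(((4333 + 10)/(17514 - 18547))) - 34956/8822/3 = 33106/((4343/(-1033))) - 34956*3/8822 = 33106/((4343*(-1/1033))) - 52434/4411 = 33106/(-4343/1033) - 52434/4411 = 33106*(-1033/4343) - 52434/4411 = -34198498/4343 - 52434/4411 = -151077295540/19156973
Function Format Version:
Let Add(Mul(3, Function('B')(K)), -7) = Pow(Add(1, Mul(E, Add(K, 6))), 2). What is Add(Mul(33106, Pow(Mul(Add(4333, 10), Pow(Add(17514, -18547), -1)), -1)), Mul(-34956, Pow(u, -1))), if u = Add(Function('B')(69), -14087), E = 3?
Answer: Rational(-151077295540, 19156973) ≈ -7886.3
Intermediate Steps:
Function('B')(K) = Add(Rational(7, 3), Mul(Rational(1, 3), Pow(Add(19, Mul(3, K)), 2))) (Function('B')(K) = Add(Rational(7, 3), Mul(Rational(1, 3), Pow(Add(1, Mul(3, Add(K, 6))), 2))) = Add(Rational(7, 3), Mul(Rational(1, 3), Pow(Add(1, Mul(3, Add(6, K))), 2))) = Add(Rational(7, 3), Mul(Rational(1, 3), Pow(Add(1, Add(18, Mul(3, K))), 2))) = Add(Rational(7, 3), Mul(Rational(1, 3), Pow(Add(19, Mul(3, K)), 2))))
u = Rational(8822, 3) (u = Add(Add(Rational(7, 3), Mul(Rational(1, 3), Pow(Add(19, Mul(3, 69)), 2))), -14087) = Add(Add(Rational(7, 3), Mul(Rational(1, 3), Pow(Add(19, 207), 2))), -14087) = Add(Add(Rational(7, 3), Mul(Rational(1, 3), Pow(226, 2))), -14087) = Add(Add(Rational(7, 3), Mul(Rational(1, 3), 51076)), -14087) = Add(Add(Rational(7, 3), Rational(51076, 3)), -14087) = Add(Rational(51083, 3), -14087) = Rational(8822, 3) ≈ 2940.7)
Add(Mul(33106, Pow(Mul(Add(4333, 10), Pow(Add(17514, -18547), -1)), -1)), Mul(-34956, Pow(u, -1))) = Add(Mul(33106, Pow(Mul(Add(4333, 10), Pow(Add(17514, -18547), -1)), -1)), Mul(-34956, Pow(Rational(8822, 3), -1))) = Add(Mul(33106, Pow(Mul(4343, Pow(-1033, -1)), -1)), Mul(-34956, Rational(3, 8822))) = Add(Mul(33106, Pow(Mul(4343, Rational(-1, 1033)), -1)), Rational(-52434, 4411)) = Add(Mul(33106, Pow(Rational(-4343, 1033), -1)), Rational(-52434, 4411)) = Add(Mul(33106, Rational(-1033, 4343)), Rational(-52434, 4411)) = Add(Rational(-34198498, 4343), Rational(-52434, 4411)) = Rational(-151077295540, 19156973)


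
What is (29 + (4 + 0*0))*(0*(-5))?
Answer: 0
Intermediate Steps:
(29 + (4 + 0*0))*(0*(-5)) = (29 + (4 + 0))*0 = (29 + 4)*0 = 33*0 = 0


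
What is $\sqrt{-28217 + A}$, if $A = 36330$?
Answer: $\sqrt{8113} \approx 90.072$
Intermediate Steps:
$\sqrt{-28217 + A} = \sqrt{-28217 + 36330} = \sqrt{8113}$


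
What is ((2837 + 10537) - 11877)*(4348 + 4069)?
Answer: 12600249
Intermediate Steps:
((2837 + 10537) - 11877)*(4348 + 4069) = (13374 - 11877)*8417 = 1497*8417 = 12600249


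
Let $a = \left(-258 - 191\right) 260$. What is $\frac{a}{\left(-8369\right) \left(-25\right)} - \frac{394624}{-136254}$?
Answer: $\frac{6665891444}{2850774315} \approx 2.3383$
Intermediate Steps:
$a = -116740$ ($a = \left(-449\right) 260 = -116740$)
$\frac{a}{\left(-8369\right) \left(-25\right)} - \frac{394624}{-136254} = - \frac{116740}{\left(-8369\right) \left(-25\right)} - \frac{394624}{-136254} = - \frac{116740}{209225} - - \frac{197312}{68127} = \left(-116740\right) \frac{1}{209225} + \frac{197312}{68127} = - \frac{23348}{41845} + \frac{197312}{68127} = \frac{6665891444}{2850774315}$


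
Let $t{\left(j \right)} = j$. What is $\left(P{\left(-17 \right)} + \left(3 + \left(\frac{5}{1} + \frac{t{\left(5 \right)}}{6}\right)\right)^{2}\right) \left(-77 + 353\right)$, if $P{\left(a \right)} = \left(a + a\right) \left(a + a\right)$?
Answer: $\frac{1021775}{3} \approx 3.4059 \cdot 10^{5}$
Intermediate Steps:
$P{\left(a \right)} = 4 a^{2}$ ($P{\left(a \right)} = 2 a 2 a = 4 a^{2}$)
$\left(P{\left(-17 \right)} + \left(3 + \left(\frac{5}{1} + \frac{t{\left(5 \right)}}{6}\right)\right)^{2}\right) \left(-77 + 353\right) = \left(4 \left(-17\right)^{2} + \left(3 + \left(\frac{5}{1} + \frac{5}{6}\right)\right)^{2}\right) \left(-77 + 353\right) = \left(4 \cdot 289 + \left(3 + \left(5 \cdot 1 + 5 \cdot \frac{1}{6}\right)\right)^{2}\right) 276 = \left(1156 + \left(3 + \left(5 + \frac{5}{6}\right)\right)^{2}\right) 276 = \left(1156 + \left(3 + \frac{35}{6}\right)^{2}\right) 276 = \left(1156 + \left(\frac{53}{6}\right)^{2}\right) 276 = \left(1156 + \frac{2809}{36}\right) 276 = \frac{44425}{36} \cdot 276 = \frac{1021775}{3}$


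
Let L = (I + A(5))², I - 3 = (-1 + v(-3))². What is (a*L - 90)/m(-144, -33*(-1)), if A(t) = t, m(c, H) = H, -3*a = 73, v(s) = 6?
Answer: -8863/11 ≈ -805.73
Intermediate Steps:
a = -73/3 (a = -⅓*73 = -73/3 ≈ -24.333)
I = 28 (I = 3 + (-1 + 6)² = 3 + 5² = 3 + 25 = 28)
L = 1089 (L = (28 + 5)² = 33² = 1089)
(a*L - 90)/m(-144, -33*(-1)) = (-73/3*1089 - 90)/((-33*(-1))) = (-26499 - 90)/33 = -26589*1/33 = -8863/11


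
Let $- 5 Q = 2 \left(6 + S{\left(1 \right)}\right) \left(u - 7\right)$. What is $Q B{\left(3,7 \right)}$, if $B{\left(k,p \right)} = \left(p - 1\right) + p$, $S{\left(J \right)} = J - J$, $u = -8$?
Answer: $468$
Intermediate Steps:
$S{\left(J \right)} = 0$
$B{\left(k,p \right)} = -1 + 2 p$ ($B{\left(k,p \right)} = \left(-1 + p\right) + p = -1 + 2 p$)
$Q = 36$ ($Q = - \frac{2 \left(6 + 0\right) \left(-8 - 7\right)}{5} = - \frac{2 \cdot 6 \left(-15\right)}{5} = - \frac{2 \left(-90\right)}{5} = \left(- \frac{1}{5}\right) \left(-180\right) = 36$)
$Q B{\left(3,7 \right)} = 36 \left(-1 + 2 \cdot 7\right) = 36 \left(-1 + 14\right) = 36 \cdot 13 = 468$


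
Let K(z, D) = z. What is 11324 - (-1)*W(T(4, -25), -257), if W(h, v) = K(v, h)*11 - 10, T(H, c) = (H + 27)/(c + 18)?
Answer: 8487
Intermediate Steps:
T(H, c) = (27 + H)/(18 + c)
W(h, v) = -10 + 11*v (W(h, v) = v*11 - 10 = 11*v - 10 = -10 + 11*v)
11324 - (-1)*W(T(4, -25), -257) = 11324 - (-1)*(-10 + 11*(-257)) = 11324 - (-1)*(-10 - 2827) = 11324 - (-1)*(-2837) = 11324 - 1*2837 = 11324 - 2837 = 8487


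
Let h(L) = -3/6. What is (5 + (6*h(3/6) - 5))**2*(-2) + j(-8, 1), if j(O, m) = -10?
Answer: -28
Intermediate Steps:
h(L) = -1/2 (h(L) = -3*1/6 = -1/2)
(5 + (6*h(3/6) - 5))**2*(-2) + j(-8, 1) = (5 + (6*(-1/2) - 5))**2*(-2) - 10 = (5 + (-3 - 5))**2*(-2) - 10 = (5 - 8)**2*(-2) - 10 = (-3)**2*(-2) - 10 = 9*(-2) - 10 = -18 - 10 = -28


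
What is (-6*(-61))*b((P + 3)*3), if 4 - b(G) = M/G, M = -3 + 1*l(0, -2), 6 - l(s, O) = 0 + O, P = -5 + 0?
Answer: 1769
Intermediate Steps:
P = -5
l(s, O) = 6 - O (l(s, O) = 6 - (0 + O) = 6 - O)
M = 5 (M = -3 + 1*(6 - 1*(-2)) = -3 + 1*(6 + 2) = -3 + 1*8 = -3 + 8 = 5)
b(G) = 4 - 5/G
(-6*(-61))*b((P + 3)*3) = (-6*(-61))*(4 - 5*1/(3*(-5 + 3))) = 366*(4 - 5/((-2*3))) = 366*(4 - 5/(-6)) = 366*(4 - 5*(-⅙)) = 366*(4 + ⅚) = 366*(29/6) = 1769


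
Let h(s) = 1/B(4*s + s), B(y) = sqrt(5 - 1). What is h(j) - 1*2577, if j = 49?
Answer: -5153/2 ≈ -2576.5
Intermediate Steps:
B(y) = 2 (B(y) = sqrt(4) = 2)
h(s) = 1/2
h(j) - 1*2577 = 1/2 - 1*2577 = 1/2 - 2577 = -5153/2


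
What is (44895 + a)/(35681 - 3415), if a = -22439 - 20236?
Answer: 1110/16133 ≈ 0.068803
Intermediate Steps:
a = -42675
(44895 + a)/(35681 - 3415) = (44895 - 42675)/(35681 - 3415) = 2220/32266 = 2220*(1/32266) = 1110/16133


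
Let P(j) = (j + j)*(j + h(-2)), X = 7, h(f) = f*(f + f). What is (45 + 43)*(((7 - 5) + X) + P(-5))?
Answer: -1848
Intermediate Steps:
h(f) = 2*f² (h(f) = f*(2*f) = 2*f²)
P(j) = 2*j*(8 + j) (P(j) = (j + j)*(j + 2*(-2)²) = (2*j)*(j + 2*4) = (2*j)*(j + 8) = (2*j)*(8 + j) = 2*j*(8 + j))
(45 + 43)*(((7 - 5) + X) + P(-5)) = (45 + 43)*(((7 - 5) + 7) + 2*(-5)*(8 - 5)) = 88*((2 + 7) + 2*(-5)*3) = 88*(9 - 30) = 88*(-21) = -1848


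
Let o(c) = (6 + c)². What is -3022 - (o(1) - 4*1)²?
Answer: -5047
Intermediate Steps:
-3022 - (o(1) - 4*1)² = -3022 - ((6 + 1)² - 4*1)² = -3022 - (7² - 4)² = -3022 - (49 - 4)² = -3022 - 1*45² = -3022 - 1*2025 = -3022 - 2025 = -5047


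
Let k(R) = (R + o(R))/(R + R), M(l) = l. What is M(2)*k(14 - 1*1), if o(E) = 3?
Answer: 16/13 ≈ 1.2308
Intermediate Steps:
k(R) = (3 + R)/(2*R) (k(R) = (R + 3)/(R + R) = (3 + R)/((2*R)) = (3 + R)*(1/(2*R)) = (3 + R)/(2*R))
M(2)*k(14 - 1*1) = 2*((3 + (14 - 1*1))/(2*(14 - 1*1))) = 2*((3 + (14 - 1))/(2*(14 - 1))) = 2*((½)*(3 + 13)/13) = 2*((½)*(1/13)*16) = 2*(8/13) = 16/13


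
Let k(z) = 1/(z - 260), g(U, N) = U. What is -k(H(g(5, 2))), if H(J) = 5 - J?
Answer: 1/260 ≈ 0.0038462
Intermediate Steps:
k(z) = 1/(-260 + z)
-k(H(g(5, 2))) = -1/(-260 + (5 - 1*5)) = -1/(-260 + (5 - 5)) = -1/(-260 + 0) = -1/(-260) = -1*(-1/260) = 1/260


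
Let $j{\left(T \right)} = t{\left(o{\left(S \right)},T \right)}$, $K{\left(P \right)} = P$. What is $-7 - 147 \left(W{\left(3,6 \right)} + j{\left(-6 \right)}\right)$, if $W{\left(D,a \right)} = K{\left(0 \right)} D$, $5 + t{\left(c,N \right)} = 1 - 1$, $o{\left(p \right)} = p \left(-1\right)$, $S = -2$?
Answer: $728$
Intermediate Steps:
$o{\left(p \right)} = - p$
$t{\left(c,N \right)} = -5$ ($t{\left(c,N \right)} = -5 + \left(1 - 1\right) = -5 + 0 = -5$)
$j{\left(T \right)} = -5$
$W{\left(D,a \right)} = 0$ ($W{\left(D,a \right)} = 0 D = 0$)
$-7 - 147 \left(W{\left(3,6 \right)} + j{\left(-6 \right)}\right) = -7 - 147 \left(0 - 5\right) = -7 - -735 = -7 + 735 = 728$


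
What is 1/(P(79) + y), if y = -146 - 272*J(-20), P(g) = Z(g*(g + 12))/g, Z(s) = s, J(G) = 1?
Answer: -1/327 ≈ -0.0030581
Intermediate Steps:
P(g) = 12 + g (P(g) = (g*(g + 12))/g = (g*(12 + g))/g = 12 + g)
y = -418 (y = -146 - 272*1 = -146 - 272 = -418)
1/(P(79) + y) = 1/((12 + 79) - 418) = 1/(91 - 418) = 1/(-327) = -1/327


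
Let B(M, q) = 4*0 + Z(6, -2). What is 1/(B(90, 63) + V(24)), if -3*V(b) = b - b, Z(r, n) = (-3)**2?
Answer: 1/9 ≈ 0.11111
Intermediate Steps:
Z(r, n) = 9
V(b) = 0 (V(b) = -(b - b)/3 = -1/3*0 = 0)
B(M, q) = 9 (B(M, q) = 4*0 + 9 = 0 + 9 = 9)
1/(B(90, 63) + V(24)) = 1/(9 + 0) = 1/9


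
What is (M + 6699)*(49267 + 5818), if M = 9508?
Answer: 892762595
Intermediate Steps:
(M + 6699)*(49267 + 5818) = (9508 + 6699)*(49267 + 5818) = 16207*55085 = 892762595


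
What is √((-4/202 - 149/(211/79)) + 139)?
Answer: 2*√9445759774/21311 ≈ 9.1210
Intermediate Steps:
√((-4/202 - 149/(211/79)) + 139) = √((-4*1/202 - 149/(211*(1/79))) + 139) = √((-2/101 - 149/211/79) + 139) = √((-2/101 - 149*79/211) + 139) = √((-2/101 - 11771/211) + 139) = √(-1189293/21311 + 139) = √(1772936/21311) = 2*√9445759774/21311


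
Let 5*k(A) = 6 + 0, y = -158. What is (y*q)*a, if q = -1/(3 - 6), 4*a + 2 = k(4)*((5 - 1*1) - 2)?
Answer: -79/15 ≈ -5.2667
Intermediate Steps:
k(A) = 6/5 (k(A) = (6 + 0)/5 = (⅕)*6 = 6/5)
a = ⅒ (a = -½ + (6*((5 - 1*1) - 2)/5)/4 = -½ + (6*((5 - 1) - 2)/5)/4 = -½ + (6*(4 - 2)/5)/4 = -½ + ((6/5)*2)/4 = -½ + (¼)*(12/5) = -½ + ⅗ = ⅒ ≈ 0.10000)
q = ⅓ (q = -1/(-3) = -1*(-⅓) = ⅓ ≈ 0.33333)
(y*q)*a = -158*⅓*(⅒) = -158/3*⅒ = -79/15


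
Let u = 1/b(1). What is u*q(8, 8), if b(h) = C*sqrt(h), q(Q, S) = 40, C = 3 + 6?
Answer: 40/9 ≈ 4.4444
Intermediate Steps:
C = 9
b(h) = 9*sqrt(h)
u = 1/9 (u = 1/(9*sqrt(1)) = 1/(9*1) = 1/9 ≈ 0.11111)
u*q(8, 8) = (1/9)*40 = 40/9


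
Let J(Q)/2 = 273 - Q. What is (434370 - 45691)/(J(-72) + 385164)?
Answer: 388679/385854 ≈ 1.0073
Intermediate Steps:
J(Q) = 546 - 2*Q (J(Q) = 2*(273 - Q) = 546 - 2*Q)
(434370 - 45691)/(J(-72) + 385164) = (434370 - 45691)/((546 - 2*(-72)) + 385164) = 388679/((546 + 144) + 385164) = 388679/(690 + 385164) = 388679/385854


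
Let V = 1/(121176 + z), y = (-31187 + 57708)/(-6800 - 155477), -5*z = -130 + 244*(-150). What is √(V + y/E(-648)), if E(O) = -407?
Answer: √243750568678720032598/771678089978 ≈ 0.020232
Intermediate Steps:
z = 7346 (z = -(-130 + 244*(-150))/5 = -(-130 - 36600)/5 = -⅕*(-36730) = 7346)
y = -26521/162277 (y = 26521/(-162277) = 26521*(-1/162277) = -26521/162277 ≈ -0.16343)
V = 1/128522 (V = 1/(121176 + 7346) = 1/128522 ≈ 7.7808e-6)
√(V + y/E(-648)) = √(1/128522 - 26521/162277/(-407)) = √(1/128522 - 26521/162277*(-1/407)) = √(1/128522 + 2411/6004249) = √(315870791/771678089978) = √243750568678720032598/771678089978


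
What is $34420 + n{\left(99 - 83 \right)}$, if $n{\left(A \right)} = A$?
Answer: $34436$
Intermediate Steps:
$34420 + n{\left(99 - 83 \right)} = 34420 + \left(99 - 83\right) = 34420 + 16 = 34436$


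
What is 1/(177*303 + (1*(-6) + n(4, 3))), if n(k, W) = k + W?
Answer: 1/53632 ≈ 1.8646e-5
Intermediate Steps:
n(k, W) = W + k
1/(177*303 + (1*(-6) + n(4, 3))) = 1/(177*303 + (1*(-6) + (3 + 4))) = 1/(53631 + (-6 + 7)) = 1/(53631 + 1) = 1/53632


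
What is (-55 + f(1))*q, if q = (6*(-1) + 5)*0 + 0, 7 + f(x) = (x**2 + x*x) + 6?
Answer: 0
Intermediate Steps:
f(x) = -1 + 2*x**2 (f(x) = -7 + ((x**2 + x*x) + 6) = -7 + ((x**2 + x**2) + 6) = -7 + (2*x**2 + 6) = -7 + (6 + 2*x**2) = -1 + 2*x**2)
q = 0 (q = (-6 + 5)*0 + 0 = -1*0 + 0 = 0 + 0 = 0)
(-55 + f(1))*q = (-55 + (-1 + 2*1**2))*0 = (-55 + (-1 + 2*1))*0 = (-55 + (-1 + 2))*0 = (-55 + 1)*0 = -54*0 = 0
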